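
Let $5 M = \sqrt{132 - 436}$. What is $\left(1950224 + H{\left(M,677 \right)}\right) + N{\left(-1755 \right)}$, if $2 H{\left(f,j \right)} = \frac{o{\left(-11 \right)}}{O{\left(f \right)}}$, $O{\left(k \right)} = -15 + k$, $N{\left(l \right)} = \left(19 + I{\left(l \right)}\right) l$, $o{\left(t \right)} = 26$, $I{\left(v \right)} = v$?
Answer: $\frac{29626638941}{5929} - \frac{260 i \sqrt{19}}{5929} \approx 4.9969 \cdot 10^{6} - 0.19115 i$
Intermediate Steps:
$N{\left(l \right)} = l \left(19 + l\right)$ ($N{\left(l \right)} = \left(19 + l\right) l = l \left(19 + l\right)$)
$M = \frac{4 i \sqrt{19}}{5}$ ($M = \frac{\sqrt{132 - 436}}{5} = \frac{\sqrt{-304}}{5} = \frac{4 i \sqrt{19}}{5} \approx 3.4871 i$)
$H{\left(f,j \right)} = \frac{13}{-15 + f}$ ($H{\left(f,j \right)} = \frac{26 \frac{1}{-15 + f}}{2} = \frac{13}{-15 + f}$)
$\left(1950224 + H{\left(M,677 \right)}\right) + N{\left(-1755 \right)} = \left(1950224 + \frac{13}{-15 + \frac{4 i \sqrt{19}}{5}}\right) - 1755 \left(19 - 1755\right) = \left(1950224 + \frac{13}{-15 + \frac{4 i \sqrt{19}}{5}}\right) - -3046680 = \left(1950224 + \frac{13}{-15 + \frac{4 i \sqrt{19}}{5}}\right) + 3046680 = 4996904 + \frac{13}{-15 + \frac{4 i \sqrt{19}}{5}}$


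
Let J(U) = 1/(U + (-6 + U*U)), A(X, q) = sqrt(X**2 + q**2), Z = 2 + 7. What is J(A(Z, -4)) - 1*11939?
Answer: -97708685/8184 - sqrt(97)/8184 ≈ -11939.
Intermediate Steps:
Z = 9
J(U) = 1/(-6 + U + U**2) (J(U) = 1/(U + (-6 + U**2)) = 1/(-6 + U + U**2))
J(A(Z, -4)) - 1*11939 = 1/(-6 + sqrt(9**2 + (-4)**2) + (sqrt(9**2 + (-4)**2))**2) - 1*11939 = 1/(-6 + sqrt(81 + 16) + (sqrt(81 + 16))**2) - 11939 = 1/(-6 + sqrt(97) + (sqrt(97))**2) - 11939 = 1/(-6 + sqrt(97) + 97) - 11939 = 1/(91 + sqrt(97)) - 11939 = -11939 + 1/(91 + sqrt(97))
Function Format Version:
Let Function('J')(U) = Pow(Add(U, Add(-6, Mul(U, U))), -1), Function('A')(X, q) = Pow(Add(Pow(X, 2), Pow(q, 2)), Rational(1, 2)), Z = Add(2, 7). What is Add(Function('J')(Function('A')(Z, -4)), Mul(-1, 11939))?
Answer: Add(Rational(-97708685, 8184), Mul(Rational(-1, 8184), Pow(97, Rational(1, 2)))) ≈ -11939.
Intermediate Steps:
Z = 9
Function('J')(U) = Pow(Add(-6, U, Pow(U, 2)), -1) (Function('J')(U) = Pow(Add(U, Add(-6, Pow(U, 2))), -1) = Pow(Add(-6, U, Pow(U, 2)), -1))
Add(Function('J')(Function('A')(Z, -4)), Mul(-1, 11939)) = Add(Pow(Add(-6, Pow(Add(Pow(9, 2), Pow(-4, 2)), Rational(1, 2)), Pow(Pow(Add(Pow(9, 2), Pow(-4, 2)), Rational(1, 2)), 2)), -1), Mul(-1, 11939)) = Add(Pow(Add(-6, Pow(Add(81, 16), Rational(1, 2)), Pow(Pow(Add(81, 16), Rational(1, 2)), 2)), -1), -11939) = Add(Pow(Add(-6, Pow(97, Rational(1, 2)), Pow(Pow(97, Rational(1, 2)), 2)), -1), -11939) = Add(Pow(Add(-6, Pow(97, Rational(1, 2)), 97), -1), -11939) = Add(Pow(Add(91, Pow(97, Rational(1, 2))), -1), -11939) = Add(-11939, Pow(Add(91, Pow(97, Rational(1, 2))), -1))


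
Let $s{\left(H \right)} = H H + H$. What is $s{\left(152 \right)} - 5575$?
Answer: $17681$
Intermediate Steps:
$s{\left(H \right)} = H + H^{2}$ ($s{\left(H \right)} = H^{2} + H = H + H^{2}$)
$s{\left(152 \right)} - 5575 = 152 \left(1 + 152\right) - 5575 = 152 \cdot 153 - 5575 = 23256 - 5575 = 17681$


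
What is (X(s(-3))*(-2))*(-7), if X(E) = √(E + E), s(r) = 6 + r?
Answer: 14*√6 ≈ 34.293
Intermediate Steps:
X(E) = √2*√E (X(E) = √(2*E) = √2*√E)
(X(s(-3))*(-2))*(-7) = ((√2*√(6 - 3))*(-2))*(-7) = ((√2*√3)*(-2))*(-7) = (√6*(-2))*(-7) = -2*√6*(-7) = 14*√6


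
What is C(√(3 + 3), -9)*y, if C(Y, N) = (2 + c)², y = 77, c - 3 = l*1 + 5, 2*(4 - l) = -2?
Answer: 17325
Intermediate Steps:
l = 5 (l = 4 - ½*(-2) = 4 + 1 = 5)
c = 13 (c = 3 + (5*1 + 5) = 3 + (5 + 5) = 3 + 10 = 13)
C(Y, N) = 225 (C(Y, N) = (2 + 13)² = 15² = 225)
C(√(3 + 3), -9)*y = 225*77 = 17325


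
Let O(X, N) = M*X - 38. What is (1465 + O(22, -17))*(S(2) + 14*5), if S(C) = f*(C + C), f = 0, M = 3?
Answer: 104510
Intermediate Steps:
O(X, N) = -38 + 3*X (O(X, N) = 3*X - 38 = -38 + 3*X)
S(C) = 0 (S(C) = 0*(C + C) = 0*(2*C) = 0)
(1465 + O(22, -17))*(S(2) + 14*5) = (1465 + (-38 + 3*22))*(0 + 14*5) = (1465 + (-38 + 66))*(0 + 70) = (1465 + 28)*70 = 1493*70 = 104510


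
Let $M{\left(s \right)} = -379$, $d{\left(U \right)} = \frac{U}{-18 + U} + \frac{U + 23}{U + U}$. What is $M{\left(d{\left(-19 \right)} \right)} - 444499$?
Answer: $-444878$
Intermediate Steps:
$d{\left(U \right)} = \frac{U}{-18 + U} + \frac{23 + U}{2 U}$
$M{\left(d{\left(-19 \right)} \right)} - 444499 = -379 - 444499 = -444878$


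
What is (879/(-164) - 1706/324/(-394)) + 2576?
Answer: 3363633409/1308474 ≈ 2570.7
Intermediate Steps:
(879/(-164) - 1706/324/(-394)) + 2576 = (879*(-1/164) - 1706*1/324*(-1/394)) + 2576 = (-879/164 - 853/162*(-1/394)) + 2576 = (-879/164 + 853/63828) + 2576 = -6995615/1308474 + 2576 = 3363633409/1308474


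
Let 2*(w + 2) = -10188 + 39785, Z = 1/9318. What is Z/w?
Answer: 1/137873787 ≈ 7.2530e-9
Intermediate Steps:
Z = 1/9318 ≈ 0.00010732
w = 29593/2 (w = -2 + (-10188 + 39785)/2 = -2 + (½)*29597 = -2 + 29597/2 = 29593/2 ≈ 14797.)
Z/w = 1/(9318*(29593/2)) = (1/9318)*(2/29593) = 1/137873787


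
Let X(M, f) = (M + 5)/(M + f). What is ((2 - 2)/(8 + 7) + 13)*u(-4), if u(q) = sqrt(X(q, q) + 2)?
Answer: 13*sqrt(30)/4 ≈ 17.801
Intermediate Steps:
X(M, f) = (5 + M)/(M + f)
u(q) = sqrt(2 + (5 + q)/(2*q)) (u(q) = sqrt((5 + q)/(q + q) + 2) = sqrt((5 + q)/((2*q)) + 2) = sqrt((1/(2*q))*(5 + q) + 2) = sqrt((5 + q)/(2*q) + 2) = sqrt(2 + (5 + q)/(2*q)))
((2 - 2)/(8 + 7) + 13)*u(-4) = ((2 - 2)/(8 + 7) + 13)*(sqrt(10)*sqrt((1 - 4)/(-4))/2) = (0/15 + 13)*(sqrt(10)*sqrt(-1/4*(-3))/2) = (0*(1/15) + 13)*(sqrt(10)*sqrt(3/4)/2) = (0 + 13)*(sqrt(10)*(sqrt(3)/2)/2) = 13*(sqrt(30)/4) = 13*sqrt(30)/4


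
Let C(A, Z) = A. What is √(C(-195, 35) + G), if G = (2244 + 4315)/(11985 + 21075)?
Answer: I*√53227765365/16530 ≈ 13.957*I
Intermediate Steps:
G = 6559/33060 ≈ 0.19840
√(C(-195, 35) + G) = √(-195 + 6559/33060) = √(-6440141/33060) = I*√53227765365/16530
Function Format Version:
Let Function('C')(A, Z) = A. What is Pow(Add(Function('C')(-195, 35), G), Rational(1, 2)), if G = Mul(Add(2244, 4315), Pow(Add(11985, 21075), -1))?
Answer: Mul(Rational(1, 16530), I, Pow(53227765365, Rational(1, 2))) ≈ Mul(13.957, I)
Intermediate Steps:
G = Rational(6559, 33060) (G = Mul(6559, Pow(33060, -1)) = Mul(6559, Rational(1, 33060)) = Rational(6559, 33060) ≈ 0.19840)
Pow(Add(Function('C')(-195, 35), G), Rational(1, 2)) = Pow(Add(-195, Rational(6559, 33060)), Rational(1, 2)) = Pow(Rational(-6440141, 33060), Rational(1, 2)) = Mul(Rational(1, 16530), I, Pow(53227765365, Rational(1, 2)))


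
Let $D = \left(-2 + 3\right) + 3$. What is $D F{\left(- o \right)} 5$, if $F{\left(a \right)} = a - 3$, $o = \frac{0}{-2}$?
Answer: $-60$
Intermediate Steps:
$D = 4$ ($D = 1 + 3 = 4$)
$o = 0$ ($o = 0 \left(- \frac{1}{2}\right) = 0$)
$F{\left(a \right)} = -3 + a$
$D F{\left(- o \right)} 5 = 4 \left(-3 - 0\right) 5 = 4 \left(-3 + 0\right) 5 = 4 \left(-3\right) 5 = \left(-12\right) 5 = -60$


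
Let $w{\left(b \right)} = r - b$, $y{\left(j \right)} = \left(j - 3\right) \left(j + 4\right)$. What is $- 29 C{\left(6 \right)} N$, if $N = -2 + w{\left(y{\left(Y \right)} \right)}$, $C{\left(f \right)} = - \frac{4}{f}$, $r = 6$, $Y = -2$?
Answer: $\frac{812}{3} \approx 270.67$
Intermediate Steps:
$y{\left(j \right)} = \left(-3 + j\right) \left(4 + j\right)$
$w{\left(b \right)} = 6 - b$
$N = 14$ ($N = -2 + \left(6 - \left(-12 - 2 + \left(-2\right)^{2}\right)\right) = -2 + \left(6 - \left(-12 - 2 + 4\right)\right) = -2 + \left(6 - -10\right) = -2 + \left(6 + 10\right) = -2 + 16 = 14$)
$- 29 C{\left(6 \right)} N = - 29 \left(- \frac{4}{6}\right) 14 = - 29 \left(\left(-4\right) \frac{1}{6}\right) 14 = \left(-29\right) \left(- \frac{2}{3}\right) 14 = \frac{58}{3} \cdot 14 = \frac{812}{3}$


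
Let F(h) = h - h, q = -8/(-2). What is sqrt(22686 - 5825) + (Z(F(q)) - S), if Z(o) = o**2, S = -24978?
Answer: 24978 + sqrt(16861) ≈ 25108.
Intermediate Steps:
q = 4 (q = -8*(-1/2) = 4)
F(h) = 0
sqrt(22686 - 5825) + (Z(F(q)) - S) = sqrt(22686 - 5825) + (0**2 - 1*(-24978)) = sqrt(16861) + (0 + 24978) = sqrt(16861) + 24978 = 24978 + sqrt(16861)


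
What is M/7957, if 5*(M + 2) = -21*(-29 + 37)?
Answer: -178/39785 ≈ -0.0044740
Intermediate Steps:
M = -178/5 (M = -2 + (-21*(-29 + 37))/5 = -2 + (-21*8)/5 = -2 + (⅕)*(-168) = -2 - 168/5 = -178/5 ≈ -35.600)
M/7957 = -178/5/7957 = -178/5*1/7957 = -178/39785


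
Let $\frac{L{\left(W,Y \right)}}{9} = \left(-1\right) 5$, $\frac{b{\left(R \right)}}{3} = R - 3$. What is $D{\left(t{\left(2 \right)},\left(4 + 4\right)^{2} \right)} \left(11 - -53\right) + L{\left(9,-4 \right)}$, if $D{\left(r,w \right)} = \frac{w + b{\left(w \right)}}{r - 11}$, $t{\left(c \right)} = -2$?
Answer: $-1261$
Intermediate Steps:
$b{\left(R \right)} = -9 + 3 R$ ($b{\left(R \right)} = 3 \left(R - 3\right) = 3 \left(-3 + R\right) = -9 + 3 R$)
$L{\left(W,Y \right)} = -45$ ($L{\left(W,Y \right)} = 9 \left(\left(-1\right) 5\right) = 9 \left(-5\right) = -45$)
$D{\left(r,w \right)} = \frac{-9 + 4 w}{-11 + r}$ ($D{\left(r,w \right)} = \frac{w + \left(-9 + 3 w\right)}{r - 11} = \frac{-9 + 4 w}{-11 + r}$)
$D{\left(t{\left(2 \right)},\left(4 + 4\right)^{2} \right)} \left(11 - -53\right) + L{\left(9,-4 \right)} = \frac{-9 + 4 \left(4 + 4\right)^{2}}{-11 - 2} \left(11 - -53\right) - 45 = \frac{-9 + 4 \cdot 8^{2}}{-13} \left(11 + 53\right) - 45 = - \frac{-9 + 4 \cdot 64}{13} \cdot 64 - 45 = - \frac{-9 + 256}{13} \cdot 64 - 45 = \left(- \frac{1}{13}\right) 247 \cdot 64 - 45 = \left(-19\right) 64 - 45 = -1216 - 45 = -1261$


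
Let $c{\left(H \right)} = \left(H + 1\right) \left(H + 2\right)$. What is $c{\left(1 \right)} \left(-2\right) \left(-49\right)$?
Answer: $588$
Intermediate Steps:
$c{\left(H \right)} = \left(1 + H\right) \left(2 + H\right)$
$c{\left(1 \right)} \left(-2\right) \left(-49\right) = \left(2 + 1^{2} + 3 \cdot 1\right) \left(-2\right) \left(-49\right) = \left(2 + 1 + 3\right) \left(-2\right) \left(-49\right) = 6 \left(-2\right) \left(-49\right) = \left(-12\right) \left(-49\right) = 588$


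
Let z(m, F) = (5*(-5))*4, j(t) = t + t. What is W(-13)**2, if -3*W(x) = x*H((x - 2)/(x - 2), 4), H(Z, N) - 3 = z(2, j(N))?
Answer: 1590121/9 ≈ 1.7668e+5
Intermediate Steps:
j(t) = 2*t
z(m, F) = -100 (z(m, F) = -25*4 = -100)
H(Z, N) = -97 (H(Z, N) = 3 - 100 = -97)
W(x) = 97*x/3 (W(x) = -x*(-97)/3 = -(-97)*x/3 = 97*x/3)
W(-13)**2 = ((97/3)*(-13))**2 = (-1261/3)**2 = 1590121/9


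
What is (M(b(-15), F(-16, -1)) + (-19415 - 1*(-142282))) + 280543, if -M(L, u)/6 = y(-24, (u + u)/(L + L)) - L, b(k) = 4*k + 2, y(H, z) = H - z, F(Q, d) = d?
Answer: 11692977/29 ≈ 4.0321e+5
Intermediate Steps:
b(k) = 2 + 4*k
M(L, u) = 144 + 6*L + 6*u/L (M(L, u) = -6*((-24 - (u + u)/(L + L)) - L) = -6*((-24 - 2*u/(2*L)) - L) = -6*((-24 - 2*u*1/(2*L)) - L) = -6*((-24 - u/L) - L) = -6*(-24 - L - u/L) = 144 + 6*L + 6*u/L)
(M(b(-15), F(-16, -1)) + (-19415 - 1*(-142282))) + 280543 = ((144 + 6*(2 + 4*(-15)) + 6*(-1)/(2 + 4*(-15))) + (-19415 - 1*(-142282))) + 280543 = ((144 + 6*(2 - 60) + 6*(-1)/(2 - 60)) + (-19415 + 142282)) + 280543 = ((144 + 6*(-58) + 6*(-1)/(-58)) + 122867) + 280543 = ((144 - 348 + 6*(-1)*(-1/58)) + 122867) + 280543 = ((144 - 348 + 3/29) + 122867) + 280543 = (-5913/29 + 122867) + 280543 = 3557230/29 + 280543 = 11692977/29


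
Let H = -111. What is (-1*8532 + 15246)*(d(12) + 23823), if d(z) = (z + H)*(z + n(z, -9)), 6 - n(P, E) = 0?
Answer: 147983274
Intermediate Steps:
n(P, E) = 6 (n(P, E) = 6 - 1*0 = 6 + 0 = 6)
d(z) = (-111 + z)*(6 + z) (d(z) = (z - 111)*(z + 6) = (-111 + z)*(6 + z))
(-1*8532 + 15246)*(d(12) + 23823) = (-1*8532 + 15246)*((-666 + 12**2 - 105*12) + 23823) = (-8532 + 15246)*((-666 + 144 - 1260) + 23823) = 6714*(-1782 + 23823) = 6714*22041 = 147983274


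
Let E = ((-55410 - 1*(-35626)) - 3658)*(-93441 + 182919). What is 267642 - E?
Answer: 2097810918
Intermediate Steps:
E = -2097543276 (E = ((-55410 + 35626) - 3658)*89478 = (-19784 - 3658)*89478 = -23442*89478 = -2097543276)
267642 - E = 267642 - 1*(-2097543276) = 267642 + 2097543276 = 2097810918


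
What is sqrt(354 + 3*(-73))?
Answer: 3*sqrt(15) ≈ 11.619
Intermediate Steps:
sqrt(354 + 3*(-73)) = sqrt(354 - 219) = sqrt(135) = 3*sqrt(15)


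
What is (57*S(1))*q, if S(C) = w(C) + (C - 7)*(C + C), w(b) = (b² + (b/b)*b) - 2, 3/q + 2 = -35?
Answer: 2052/37 ≈ 55.459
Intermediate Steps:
q = -3/37 (q = 3/(-2 - 35) = 3/(-37) = 3*(-1/37) = -3/37 ≈ -0.081081)
w(b) = -2 + b + b² (w(b) = (b² + 1*b) - 2 = (b² + b) - 2 = (b + b²) - 2 = -2 + b + b²)
S(C) = -2 + C + C² + 2*C*(-7 + C) (S(C) = (-2 + C + C²) + (C - 7)*(C + C) = (-2 + C + C²) + (-7 + C)*(2*C) = (-2 + C + C²) + 2*C*(-7 + C) = -2 + C + C² + 2*C*(-7 + C))
(57*S(1))*q = (57*(-2 - 13*1 + 3*1²))*(-3/37) = (57*(-2 - 13 + 3*1))*(-3/37) = (57*(-2 - 13 + 3))*(-3/37) = (57*(-12))*(-3/37) = -684*(-3/37) = 2052/37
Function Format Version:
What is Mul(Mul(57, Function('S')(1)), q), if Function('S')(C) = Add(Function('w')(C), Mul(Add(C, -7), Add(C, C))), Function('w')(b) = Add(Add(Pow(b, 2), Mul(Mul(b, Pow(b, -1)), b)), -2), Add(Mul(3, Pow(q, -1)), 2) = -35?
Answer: Rational(2052, 37) ≈ 55.459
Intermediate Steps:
q = Rational(-3, 37) (q = Mul(3, Pow(Add(-2, -35), -1)) = Mul(3, Pow(-37, -1)) = Mul(3, Rational(-1, 37)) = Rational(-3, 37) ≈ -0.081081)
Function('w')(b) = Add(-2, b, Pow(b, 2)) (Function('w')(b) = Add(Add(Pow(b, 2), Mul(1, b)), -2) = Add(Add(Pow(b, 2), b), -2) = Add(Add(b, Pow(b, 2)), -2) = Add(-2, b, Pow(b, 2)))
Function('S')(C) = Add(-2, C, Pow(C, 2), Mul(2, C, Add(-7, C))) (Function('S')(C) = Add(Add(-2, C, Pow(C, 2)), Mul(Add(C, -7), Add(C, C))) = Add(Add(-2, C, Pow(C, 2)), Mul(Add(-7, C), Mul(2, C))) = Add(Add(-2, C, Pow(C, 2)), Mul(2, C, Add(-7, C))) = Add(-2, C, Pow(C, 2), Mul(2, C, Add(-7, C))))
Mul(Mul(57, Function('S')(1)), q) = Mul(Mul(57, Add(-2, Mul(-13, 1), Mul(3, Pow(1, 2)))), Rational(-3, 37)) = Mul(Mul(57, Add(-2, -13, Mul(3, 1))), Rational(-3, 37)) = Mul(Mul(57, Add(-2, -13, 3)), Rational(-3, 37)) = Mul(Mul(57, -12), Rational(-3, 37)) = Mul(-684, Rational(-3, 37)) = Rational(2052, 37)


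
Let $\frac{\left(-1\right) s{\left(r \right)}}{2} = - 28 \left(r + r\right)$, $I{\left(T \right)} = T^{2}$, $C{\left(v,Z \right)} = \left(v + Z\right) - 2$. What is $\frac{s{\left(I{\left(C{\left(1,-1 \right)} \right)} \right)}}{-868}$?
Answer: $- \frac{16}{31} \approx -0.51613$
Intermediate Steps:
$C{\left(v,Z \right)} = -2 + Z + v$ ($C{\left(v,Z \right)} = \left(Z + v\right) - 2 = -2 + Z + v$)
$s{\left(r \right)} = 112 r$ ($s{\left(r \right)} = - 2 \left(- 28 \left(r + r\right)\right) = - 2 \left(- 28 \cdot 2 r\right) = - 2 \left(- 56 r\right) = 112 r$)
$\frac{s{\left(I{\left(C{\left(1,-1 \right)} \right)} \right)}}{-868} = \frac{112 \left(-2 - 1 + 1\right)^{2}}{-868} = 112 \left(-2\right)^{2} \left(- \frac{1}{868}\right) = 112 \cdot 4 \left(- \frac{1}{868}\right) = 448 \left(- \frac{1}{868}\right) = - \frac{16}{31}$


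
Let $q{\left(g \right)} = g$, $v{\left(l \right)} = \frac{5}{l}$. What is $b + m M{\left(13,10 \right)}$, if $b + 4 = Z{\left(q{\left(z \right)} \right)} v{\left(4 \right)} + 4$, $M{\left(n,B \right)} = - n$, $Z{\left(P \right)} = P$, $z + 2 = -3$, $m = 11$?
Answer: $- \frac{597}{4} \approx -149.25$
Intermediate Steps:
$z = -5$ ($z = -2 - 3 = -5$)
$b = - \frac{25}{4}$ ($b = -4 + \left(- 5 \cdot \frac{5}{4} + 4\right) = -4 + \left(- 5 \cdot 5 \cdot \frac{1}{4} + 4\right) = -4 + \left(\left(-5\right) \frac{5}{4} + 4\right) = -4 + \left(- \frac{25}{4} + 4\right) = -4 - \frac{9}{4} = - \frac{25}{4} \approx -6.25$)
$b + m M{\left(13,10 \right)} = - \frac{25}{4} + 11 \left(\left(-1\right) 13\right) = - \frac{25}{4} + 11 \left(-13\right) = - \frac{25}{4} - 143 = - \frac{597}{4}$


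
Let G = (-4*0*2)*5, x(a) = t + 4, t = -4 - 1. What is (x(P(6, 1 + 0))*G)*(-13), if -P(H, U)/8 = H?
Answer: 0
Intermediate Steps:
P(H, U) = -8*H
t = -5
x(a) = -1 (x(a) = -5 + 4 = -1)
G = 0 (G = (0*2)*5 = 0*5 = 0)
(x(P(6, 1 + 0))*G)*(-13) = -1*0*(-13) = 0*(-13) = 0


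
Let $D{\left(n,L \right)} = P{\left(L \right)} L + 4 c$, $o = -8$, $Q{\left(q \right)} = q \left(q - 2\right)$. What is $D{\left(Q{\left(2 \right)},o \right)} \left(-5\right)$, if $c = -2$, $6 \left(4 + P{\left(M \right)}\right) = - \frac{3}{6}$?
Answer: $- \frac{370}{3} \approx -123.33$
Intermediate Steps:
$P{\left(M \right)} = - \frac{49}{12}$ ($P{\left(M \right)} = -4 + \frac{\left(-3\right) \frac{1}{6}}{6} = -4 + \frac{1}{6} \left(- \frac{1}{2}\right) = -4 - \frac{1}{12} = - \frac{49}{12}$)
$Q{\left(q \right)} = q \left(-2 + q\right)$
$D{\left(n,L \right)} = -8 - \frac{49 L}{12}$ ($D{\left(n,L \right)} = - \frac{49 L}{12} + 4 \left(-2\right) = - \frac{49 L}{12} - 8 = -8 - \frac{49 L}{12}$)
$D{\left(Q{\left(2 \right)},o \right)} \left(-5\right) = \left(-8 - - \frac{98}{3}\right) \left(-5\right) = \left(-8 + \frac{98}{3}\right) \left(-5\right) = \frac{74}{3} \left(-5\right) = - \frac{370}{3}$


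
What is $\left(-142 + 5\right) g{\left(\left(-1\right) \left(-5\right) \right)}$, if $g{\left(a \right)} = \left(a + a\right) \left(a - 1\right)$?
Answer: $-5480$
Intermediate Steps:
$g{\left(a \right)} = 2 a \left(-1 + a\right)$
$\left(-142 + 5\right) g{\left(\left(-1\right) \left(-5\right) \right)} = \left(-142 + 5\right) 2 \left(\left(-1\right) \left(-5\right)\right) \left(-1 - -5\right) = - 137 \cdot 2 \cdot 5 \left(-1 + 5\right) = - 137 \cdot 2 \cdot 5 \cdot 4 = \left(-137\right) 40 = -5480$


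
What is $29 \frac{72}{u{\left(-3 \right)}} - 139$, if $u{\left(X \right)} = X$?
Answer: $-835$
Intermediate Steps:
$29 \frac{72}{u{\left(-3 \right)}} - 139 = 29 \frac{72}{-3} - 139 = 29 \cdot 72 \left(- \frac{1}{3}\right) - 139 = 29 \left(-24\right) - 139 = -696 - 139 = -835$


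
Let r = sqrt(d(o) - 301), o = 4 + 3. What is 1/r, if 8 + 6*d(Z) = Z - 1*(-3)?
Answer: -I*sqrt(2706)/902 ≈ -0.057671*I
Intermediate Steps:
o = 7
d(Z) = -5/6 + Z/6 (d(Z) = -4/3 + (Z - 1*(-3))/6 = -4/3 + (Z + 3)/6 = -4/3 + (3 + Z)/6 = -4/3 + (1/2 + Z/6) = -5/6 + Z/6)
r = I*sqrt(2706)/3 (r = sqrt((-5/6 + (1/6)*7) - 301) = sqrt((-5/6 + 7/6) - 301) = sqrt(1/3 - 301) = sqrt(-902/3) = I*sqrt(2706)/3 ≈ 17.34*I)
1/r = 1/(I*sqrt(2706)/3) = -I*sqrt(2706)/902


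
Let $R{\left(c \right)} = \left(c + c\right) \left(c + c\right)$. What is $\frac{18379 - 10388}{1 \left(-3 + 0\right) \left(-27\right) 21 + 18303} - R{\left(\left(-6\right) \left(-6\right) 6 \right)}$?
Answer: $- \frac{3733218505}{20004} \approx -1.8662 \cdot 10^{5}$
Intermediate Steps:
$R{\left(c \right)} = 4 c^{2}$ ($R{\left(c \right)} = 2 c 2 c = 4 c^{2}$)
$\frac{18379 - 10388}{1 \left(-3 + 0\right) \left(-27\right) 21 + 18303} - R{\left(\left(-6\right) \left(-6\right) 6 \right)} = \frac{18379 - 10388}{1 \left(-3 + 0\right) \left(-27\right) 21 + 18303} - 4 \left(\left(-6\right) \left(-6\right) 6\right)^{2} = \frac{7991}{1 \left(-3\right) \left(-27\right) 21 + 18303} - 4 \left(36 \cdot 6\right)^{2} = \frac{7991}{\left(-3\right) \left(-27\right) 21 + 18303} - 4 \cdot 216^{2} = \frac{7991}{81 \cdot 21 + 18303} - 4 \cdot 46656 = \frac{7991}{1701 + 18303} - 186624 = \frac{7991}{20004} - 186624 = - \frac{3733218505}{20004}$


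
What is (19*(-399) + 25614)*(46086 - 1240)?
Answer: 808707918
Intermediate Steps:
(19*(-399) + 25614)*(46086 - 1240) = (-7581 + 25614)*44846 = 18033*44846 = 808707918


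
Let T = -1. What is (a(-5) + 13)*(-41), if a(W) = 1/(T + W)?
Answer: -3157/6 ≈ -526.17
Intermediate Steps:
a(W) = 1/(-1 + W)
(a(-5) + 13)*(-41) = (1/(-1 - 5) + 13)*(-41) = (1/(-6) + 13)*(-41) = (-⅙ + 13)*(-41) = (77/6)*(-41) = -3157/6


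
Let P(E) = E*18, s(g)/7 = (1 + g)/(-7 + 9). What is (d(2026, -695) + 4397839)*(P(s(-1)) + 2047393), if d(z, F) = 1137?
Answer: 9006432669568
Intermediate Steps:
s(g) = 7/2 + 7*g/2 (s(g) = 7*((1 + g)/(-7 + 9)) = 7*((1 + g)/2) = 7*((1 + g)*(½)) = 7*(½ + g/2) = 7/2 + 7*g/2)
P(E) = 18*E
(d(2026, -695) + 4397839)*(P(s(-1)) + 2047393) = (1137 + 4397839)*(18*(7/2 + (7/2)*(-1)) + 2047393) = 4398976*(18*(7/2 - 7/2) + 2047393) = 4398976*(18*0 + 2047393) = 4398976*(0 + 2047393) = 4398976*2047393 = 9006432669568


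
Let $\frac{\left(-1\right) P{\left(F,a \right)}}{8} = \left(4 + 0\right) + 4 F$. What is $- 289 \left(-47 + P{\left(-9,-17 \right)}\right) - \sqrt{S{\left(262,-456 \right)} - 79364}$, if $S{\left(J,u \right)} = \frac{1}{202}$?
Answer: $-60401 - \frac{i \sqrt{3238368454}}{202} \approx -60401.0 - 281.72 i$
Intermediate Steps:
$S{\left(J,u \right)} = \frac{1}{202}$
$P{\left(F,a \right)} = -32 - 32 F$ ($P{\left(F,a \right)} = - 8 \left(\left(4 + 0\right) + 4 F\right) = - 8 \left(4 + 4 F\right) = -32 - 32 F$)
$- 289 \left(-47 + P{\left(-9,-17 \right)}\right) - \sqrt{S{\left(262,-456 \right)} - 79364} = - 289 \left(-47 - -256\right) - \sqrt{\frac{1}{202} - 79364} = - 289 \left(-47 + \left(-32 + 288\right)\right) - \sqrt{- \frac{16031527}{202}} = - 289 \left(-47 + 256\right) - \frac{i \sqrt{3238368454}}{202} = \left(-289\right) 209 - \frac{i \sqrt{3238368454}}{202} = -60401 - \frac{i \sqrt{3238368454}}{202}$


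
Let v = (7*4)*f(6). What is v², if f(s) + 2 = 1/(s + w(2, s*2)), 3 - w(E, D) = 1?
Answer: 11025/4 ≈ 2756.3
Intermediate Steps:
w(E, D) = 2 (w(E, D) = 3 - 1*1 = 3 - 1 = 2)
f(s) = -2 + 1/(2 + s) (f(s) = -2 + 1/(s + 2) = -2 + 1/(2 + s))
v = -105/2 (v = (7*4)*((-3 - 2*6)/(2 + 6)) = 28*((-3 - 12)/8) = 28*((⅛)*(-15)) = 28*(-15/8) = -105/2 ≈ -52.500)
v² = (-105/2)² = 11025/4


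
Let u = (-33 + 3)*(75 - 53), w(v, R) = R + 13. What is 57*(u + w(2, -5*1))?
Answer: -37164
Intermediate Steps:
w(v, R) = 13 + R
u = -660 (u = -30*22 = -660)
57*(u + w(2, -5*1)) = 57*(-660 + (13 - 5*1)) = 57*(-660 + (13 - 5)) = 57*(-660 + 8) = 57*(-652) = -37164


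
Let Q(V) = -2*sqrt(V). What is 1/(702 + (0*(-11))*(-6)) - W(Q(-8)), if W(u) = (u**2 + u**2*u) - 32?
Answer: 44929/702 - 128*I*sqrt(2) ≈ 64.001 - 181.02*I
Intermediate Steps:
W(u) = -32 + u**2 + u**3 (W(u) = (u**2 + u**3) - 32 = -32 + u**2 + u**3)
1/(702 + (0*(-11))*(-6)) - W(Q(-8)) = 1/(702 + (0*(-11))*(-6)) - (-32 + (-4*I*sqrt(2))**2 + (-4*I*sqrt(2))**3) = 1/(702 + 0*(-6)) - (-32 + (-4*I*sqrt(2))**2 + (-4*I*sqrt(2))**3) = 1/(702 + 0) - (-32 + (-4*I*sqrt(2))**2 + (-4*I*sqrt(2))**3) = 1/702 - (-32 - 32 + 128*I*sqrt(2)) = 1/702 - (-64 + 128*I*sqrt(2)) = 1/702 + (64 - 128*I*sqrt(2)) = 44929/702 - 128*I*sqrt(2)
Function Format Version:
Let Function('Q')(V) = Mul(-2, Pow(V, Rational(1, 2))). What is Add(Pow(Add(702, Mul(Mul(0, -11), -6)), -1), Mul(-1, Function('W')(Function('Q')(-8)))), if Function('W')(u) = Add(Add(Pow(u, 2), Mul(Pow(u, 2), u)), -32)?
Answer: Add(Rational(44929, 702), Mul(-128, I, Pow(2, Rational(1, 2)))) ≈ Add(64.001, Mul(-181.02, I))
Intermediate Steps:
Function('W')(u) = Add(-32, Pow(u, 2), Pow(u, 3)) (Function('W')(u) = Add(Add(Pow(u, 2), Pow(u, 3)), -32) = Add(-32, Pow(u, 2), Pow(u, 3)))
Add(Pow(Add(702, Mul(Mul(0, -11), -6)), -1), Mul(-1, Function('W')(Function('Q')(-8)))) = Add(Pow(Add(702, Mul(Mul(0, -11), -6)), -1), Mul(-1, Add(-32, Pow(Mul(-2, Pow(-8, Rational(1, 2))), 2), Pow(Mul(-2, Pow(-8, Rational(1, 2))), 3)))) = Add(Pow(Add(702, Mul(0, -6)), -1), Mul(-1, Add(-32, Pow(Mul(-2, Mul(2, I, Pow(2, Rational(1, 2)))), 2), Pow(Mul(-2, Mul(2, I, Pow(2, Rational(1, 2)))), 3)))) = Add(Pow(Add(702, 0), -1), Mul(-1, Add(-32, Pow(Mul(-4, I, Pow(2, Rational(1, 2))), 2), Pow(Mul(-4, I, Pow(2, Rational(1, 2))), 3)))) = Add(Pow(702, -1), Mul(-1, Add(-32, -32, Mul(128, I, Pow(2, Rational(1, 2)))))) = Add(Rational(1, 702), Mul(-1, Add(-64, Mul(128, I, Pow(2, Rational(1, 2)))))) = Add(Rational(1, 702), Add(64, Mul(-128, I, Pow(2, Rational(1, 2))))) = Add(Rational(44929, 702), Mul(-128, I, Pow(2, Rational(1, 2))))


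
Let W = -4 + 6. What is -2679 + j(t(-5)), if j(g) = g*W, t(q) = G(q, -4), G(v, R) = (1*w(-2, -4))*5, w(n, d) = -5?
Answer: -2729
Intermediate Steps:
W = 2
G(v, R) = -25 (G(v, R) = (1*(-5))*5 = -5*5 = -25)
t(q) = -25
j(g) = 2*g (j(g) = g*2 = 2*g)
-2679 + j(t(-5)) = -2679 + 2*(-25) = -2679 - 50 = -2729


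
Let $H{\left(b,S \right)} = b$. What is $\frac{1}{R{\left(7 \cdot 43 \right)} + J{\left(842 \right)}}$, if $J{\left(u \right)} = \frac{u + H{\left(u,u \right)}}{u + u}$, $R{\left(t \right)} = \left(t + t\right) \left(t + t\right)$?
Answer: $\frac{1}{362405} \approx 2.7593 \cdot 10^{-6}$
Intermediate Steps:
$R{\left(t \right)} = 4 t^{2}$ ($R{\left(t \right)} = 2 t 2 t = 4 t^{2}$)
$J{\left(u \right)} = 1$ ($J{\left(u \right)} = \frac{u + u}{u + u} = \frac{2 u}{2 u} = 2 u \frac{1}{2 u} = 1$)
$\frac{1}{R{\left(7 \cdot 43 \right)} + J{\left(842 \right)}} = \frac{1}{4 \left(7 \cdot 43\right)^{2} + 1} = \frac{1}{4 \cdot 301^{2} + 1} = \frac{1}{4 \cdot 90601 + 1} = \frac{1}{362404 + 1} = \frac{1}{362405}$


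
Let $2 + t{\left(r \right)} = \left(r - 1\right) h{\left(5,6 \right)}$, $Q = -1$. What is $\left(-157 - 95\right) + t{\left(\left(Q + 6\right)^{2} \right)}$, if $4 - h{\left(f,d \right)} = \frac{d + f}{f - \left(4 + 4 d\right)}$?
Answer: $- \frac{3370}{23} \approx -146.52$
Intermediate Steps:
$h{\left(f,d \right)} = 4 - \frac{d + f}{-4 + f - 4 d}$ ($h{\left(f,d \right)} = 4 - \frac{d + f}{f - \left(4 + 4 d\right)} = 4 - \frac{d + f}{-4 + f - 4 d}$)
$t{\left(r \right)} = - \frac{149}{23} + \frac{103 r}{23}$ ($t{\left(r \right)} = -2 + \left(r - 1\right) \frac{16 - 15 + 17 \cdot 6}{4 - 5 + 4 \cdot 6} = -2 + \left(-1 + r\right) \frac{16 - 15 + 102}{4 - 5 + 24} = -2 + \left(-1 + r\right) \frac{1}{23} \cdot 103 = -2 + \left(-1 + r\right) \frac{103}{23} = -2 + \left(- \frac{103}{23} + \frac{103 r}{23}\right) = - \frac{149}{23} + \frac{103 r}{23}$)
$\left(-157 - 95\right) + t{\left(\left(Q + 6\right)^{2} \right)} = \left(-157 - 95\right) - \left(\frac{149}{23} - \frac{103 \left(-1 + 6\right)^{2}}{23}\right) = -252 - \left(\frac{149}{23} - \frac{103 \cdot 5^{2}}{23}\right) = -252 + \left(- \frac{149}{23} + \frac{103}{23} \cdot 25\right) = -252 + \left(- \frac{149}{23} + \frac{2575}{23}\right) = -252 + \frac{2426}{23} = - \frac{3370}{23}$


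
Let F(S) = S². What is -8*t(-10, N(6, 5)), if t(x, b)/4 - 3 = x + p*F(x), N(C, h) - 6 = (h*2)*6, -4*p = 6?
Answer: 5024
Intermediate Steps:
p = -3/2 (p = -¼*6 = -3/2 ≈ -1.5000)
N(C, h) = 6 + 12*h (N(C, h) = 6 + (h*2)*6 = 6 + (2*h)*6 = 6 + 12*h)
t(x, b) = 12 - 6*x² + 4*x (t(x, b) = 12 + 4*(x - 3*x²/2) = 12 + (-6*x² + 4*x) = 12 - 6*x² + 4*x)
-8*t(-10, N(6, 5)) = -8*(12 - 6*(-10)² + 4*(-10)) = -8*(12 - 6*100 - 40) = -8*(12 - 600 - 40) = -8*(-628) = 5024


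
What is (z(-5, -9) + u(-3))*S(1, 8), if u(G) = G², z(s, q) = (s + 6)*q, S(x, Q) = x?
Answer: 0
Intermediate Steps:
z(s, q) = q*(6 + s) (z(s, q) = (6 + s)*q = q*(6 + s))
(z(-5, -9) + u(-3))*S(1, 8) = (-9*(6 - 5) + (-3)²)*1 = (-9*1 + 9)*1 = (-9 + 9)*1 = 0*1 = 0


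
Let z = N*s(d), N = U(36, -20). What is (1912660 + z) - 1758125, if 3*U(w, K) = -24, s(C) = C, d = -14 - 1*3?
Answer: 154671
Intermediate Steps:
d = -17 (d = -14 - 3 = -17)
U(w, K) = -8 (U(w, K) = (⅓)*(-24) = -8)
N = -8
z = 136 (z = -8*(-17) = 136)
(1912660 + z) - 1758125 = (1912660 + 136) - 1758125 = 1912796 - 1758125 = 154671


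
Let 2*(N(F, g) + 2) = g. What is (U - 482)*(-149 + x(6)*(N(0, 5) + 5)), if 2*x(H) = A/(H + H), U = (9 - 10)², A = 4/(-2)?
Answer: 1725347/24 ≈ 71890.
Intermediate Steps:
N(F, g) = -2 + g/2
A = -2 (A = 4*(-½) = -2)
U = 1 (U = (-1)² = 1)
x(H) = -1/(2*H) (x(H) = (-2/(H + H))/2 = (-2*1/(2*H))/2 = (-1/H)/2 = -1/(2*H))
(U - 482)*(-149 + x(6)*(N(0, 5) + 5)) = (1 - 482)*(-149 + (-½/6)*((-2 + (½)*5) + 5)) = -481*(-149 + (-½*⅙)*((-2 + 5/2) + 5)) = -481*(-149 - (½ + 5)/12) = -481*(-149 - 1/12*11/2) = -481*(-149 - 11/24) = -481*(-3587/24) = 1725347/24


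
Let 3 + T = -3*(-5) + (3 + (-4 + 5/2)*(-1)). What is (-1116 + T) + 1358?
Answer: 517/2 ≈ 258.50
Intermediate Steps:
T = 33/2 (T = -3 + (-3*(-5) + (3 + (-4 + 5/2)*(-1))) = -3 + (15 + (3 + (-4 + 5*(1/2))*(-1))) = -3 + (15 + (3 + (-4 + 5/2)*(-1))) = -3 + (15 + (3 - 3/2*(-1))) = -3 + (15 + (3 + 3/2)) = -3 + (15 + 9/2) = -3 + 39/2 = 33/2 ≈ 16.500)
(-1116 + T) + 1358 = (-1116 + 33/2) + 1358 = -2199/2 + 1358 = 517/2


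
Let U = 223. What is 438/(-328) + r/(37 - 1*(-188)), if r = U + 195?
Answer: 19277/36900 ≈ 0.52241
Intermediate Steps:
r = 418 (r = 223 + 195 = 418)
438/(-328) + r/(37 - 1*(-188)) = 438/(-328) + 418/(37 - 1*(-188)) = 438*(-1/328) + 418/(37 + 188) = -219/164 + 418/225 = 19277/36900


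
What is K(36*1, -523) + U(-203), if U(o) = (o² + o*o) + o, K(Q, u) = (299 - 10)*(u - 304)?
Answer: -156788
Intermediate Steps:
K(Q, u) = -87856 + 289*u (K(Q, u) = 289*(-304 + u) = -87856 + 289*u)
U(o) = o + 2*o² (U(o) = (o² + o²) + o = 2*o² + o = o + 2*o²)
K(36*1, -523) + U(-203) = (-87856 + 289*(-523)) - 203*(1 + 2*(-203)) = (-87856 - 151147) - 203*(1 - 406) = -239003 - 203*(-405) = -239003 + 82215 = -156788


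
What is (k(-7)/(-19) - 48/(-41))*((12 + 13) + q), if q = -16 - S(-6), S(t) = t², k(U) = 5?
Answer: -19089/779 ≈ -24.504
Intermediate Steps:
q = -52 (q = -16 - 1*(-6)² = -16 - 1*36 = -16 - 36 = -52)
(k(-7)/(-19) - 48/(-41))*((12 + 13) + q) = (5/(-19) - 48/(-41))*((12 + 13) - 52) = (5*(-1/19) - 48*(-1/41))*(25 - 52) = (-5/19 + 48/41)*(-27) = (707/779)*(-27) = -19089/779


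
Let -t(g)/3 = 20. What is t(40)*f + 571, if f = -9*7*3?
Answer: 11911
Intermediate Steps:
f = -189 (f = -63*3 = -189)
t(g) = -60 (t(g) = -3*20 = -60)
t(40)*f + 571 = -60*(-189) + 571 = 11340 + 571 = 11911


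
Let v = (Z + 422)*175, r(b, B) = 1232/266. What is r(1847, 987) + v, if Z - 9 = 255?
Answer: 2281038/19 ≈ 1.2005e+5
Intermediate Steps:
Z = 264 (Z = 9 + 255 = 264)
r(b, B) = 88/19 (r(b, B) = 1232*(1/266) = 88/19)
v = 120050 (v = (264 + 422)*175 = 686*175 = 120050)
r(1847, 987) + v = 88/19 + 120050 = 2281038/19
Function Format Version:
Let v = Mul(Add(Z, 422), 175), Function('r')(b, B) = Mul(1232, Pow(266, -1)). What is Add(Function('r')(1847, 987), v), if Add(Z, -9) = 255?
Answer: Rational(2281038, 19) ≈ 1.2005e+5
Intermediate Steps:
Z = 264 (Z = Add(9, 255) = 264)
Function('r')(b, B) = Rational(88, 19) (Function('r')(b, B) = Mul(1232, Rational(1, 266)) = Rational(88, 19))
v = 120050 (v = Mul(Add(264, 422), 175) = Mul(686, 175) = 120050)
Add(Function('r')(1847, 987), v) = Add(Rational(88, 19), 120050) = Rational(2281038, 19)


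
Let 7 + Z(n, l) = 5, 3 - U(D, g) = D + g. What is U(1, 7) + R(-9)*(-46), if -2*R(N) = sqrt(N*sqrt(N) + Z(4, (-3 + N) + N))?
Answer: -5 + 23*sqrt(-2 - 27*I) ≈ 76.438 - 87.693*I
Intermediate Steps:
U(D, g) = 3 - D - g (U(D, g) = 3 - (D + g) = 3 + (-D - g) = 3 - D - g)
Z(n, l) = -2 (Z(n, l) = -7 + 5 = -2)
R(N) = -sqrt(-2 + N**(3/2))/2 (R(N) = -sqrt(N*sqrt(N) - 2)/2 = -sqrt(N**(3/2) - 2)/2 = -sqrt(-2 + N**(3/2))/2)
U(1, 7) + R(-9)*(-46) = (3 - 1*1 - 1*7) - sqrt(-2 + (-9)**(3/2))/2*(-46) = (3 - 1 - 7) - sqrt(-2 - 27*I)/2*(-46) = -5 + 23*sqrt(-2 - 27*I)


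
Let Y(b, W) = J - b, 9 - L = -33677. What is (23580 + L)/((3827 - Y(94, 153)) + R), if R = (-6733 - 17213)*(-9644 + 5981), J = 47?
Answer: 28633/43859036 ≈ 0.00065284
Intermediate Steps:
L = 33686 (L = 9 - 1*(-33677) = 9 + 33677 = 33686)
Y(b, W) = 47 - b
R = 87714198 (R = -23946*(-3663) = 87714198)
(23580 + L)/((3827 - Y(94, 153)) + R) = (23580 + 33686)/((3827 - (47 - 1*94)) + 87714198) = 57266/((3827 - (47 - 94)) + 87714198) = 57266/((3827 - 1*(-47)) + 87714198) = 57266/((3827 + 47) + 87714198) = 57266/(3874 + 87714198) = 57266/87718072 = 57266*(1/87718072) = 28633/43859036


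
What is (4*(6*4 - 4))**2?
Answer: 6400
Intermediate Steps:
(4*(6*4 - 4))**2 = (4*(24 - 4))**2 = (4*20)**2 = 80**2 = 6400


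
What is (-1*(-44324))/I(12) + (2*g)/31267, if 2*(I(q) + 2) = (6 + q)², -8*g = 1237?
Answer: 346457257/1250680 ≈ 277.02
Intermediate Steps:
g = -1237/8 (g = -⅛*1237 = -1237/8 ≈ -154.63)
I(q) = -2 + (6 + q)²/2
(-1*(-44324))/I(12) + (2*g)/31267 = (-1*(-44324))/(-2 + (6 + 12)²/2) + (2*(-1237/8))/31267 = 44324/(-2 + (½)*18²) - 1237/4*1/31267 = 44324/(-2 + (½)*324) - 1237/125068 = 44324/(-2 + 162) - 1237/125068 = 44324/160 - 1237/125068 = 44324*(1/160) - 1237/125068 = 11081/40 - 1237/125068 = 346457257/1250680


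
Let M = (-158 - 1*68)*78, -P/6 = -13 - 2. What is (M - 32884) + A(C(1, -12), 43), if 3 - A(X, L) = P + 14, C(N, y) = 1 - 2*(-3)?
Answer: -50613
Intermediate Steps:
P = 90 (P = -6*(-13 - 2) = -6*(-15) = 90)
C(N, y) = 7 (C(N, y) = 1 + 6 = 7)
A(X, L) = -101 (A(X, L) = 3 - (90 + 14) = 3 - 1*104 = 3 - 104 = -101)
M = -17628 (M = (-158 - 68)*78 = -226*78 = -17628)
(M - 32884) + A(C(1, -12), 43) = (-17628 - 32884) - 101 = -50512 - 101 = -50613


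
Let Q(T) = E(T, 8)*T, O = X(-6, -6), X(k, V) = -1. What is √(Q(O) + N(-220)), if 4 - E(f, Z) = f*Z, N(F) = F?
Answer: 2*I*√58 ≈ 15.232*I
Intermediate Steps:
O = -1
E(f, Z) = 4 - Z*f (E(f, Z) = 4 - f*Z = 4 - Z*f)
Q(T) = T*(4 - 8*T) (Q(T) = (4 - 1*8*T)*T = (4 - 8*T)*T = T*(4 - 8*T))
√(Q(O) + N(-220)) = √(4*(-1)*(1 - 2*(-1)) - 220) = √(4*(-1)*(1 + 2) - 220) = √(4*(-1)*3 - 220) = √(-12 - 220) = √(-232) = 2*I*√58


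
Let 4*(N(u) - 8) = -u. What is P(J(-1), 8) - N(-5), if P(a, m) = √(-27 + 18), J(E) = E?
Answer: -37/4 + 3*I ≈ -9.25 + 3.0*I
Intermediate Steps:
P(a, m) = 3*I (P(a, m) = √(-9) = 3*I)
N(u) = 8 - u/4 (N(u) = 8 + (-u)/4 = 8 - u/4)
P(J(-1), 8) - N(-5) = 3*I - (8 - ¼*(-5)) = 3*I - (8 + 5/4) = 3*I - 1*37/4 = 3*I - 37/4 = -37/4 + 3*I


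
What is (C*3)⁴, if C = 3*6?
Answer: 8503056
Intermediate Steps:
C = 18
(C*3)⁴ = (18*3)⁴ = 54⁴ = 8503056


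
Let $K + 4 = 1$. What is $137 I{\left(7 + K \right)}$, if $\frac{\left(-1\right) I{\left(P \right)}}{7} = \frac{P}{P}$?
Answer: $-959$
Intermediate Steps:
$K = -3$ ($K = -4 + 1 = -3$)
$I{\left(P \right)} = -7$ ($I{\left(P \right)} = - 7 \frac{P}{P} = \left(-7\right) 1 = -7$)
$137 I{\left(7 + K \right)} = 137 \left(-7\right) = -959$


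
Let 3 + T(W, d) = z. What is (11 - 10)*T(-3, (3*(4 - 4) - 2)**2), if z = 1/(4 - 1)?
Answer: -8/3 ≈ -2.6667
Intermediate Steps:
z = 1/3 ≈ 0.33333
T(W, d) = -8/3 (T(W, d) = -3 + 1/3 = -8/3)
(11 - 10)*T(-3, (3*(4 - 4) - 2)**2) = (11 - 10)*(-8/3) = 1*(-8/3) = -8/3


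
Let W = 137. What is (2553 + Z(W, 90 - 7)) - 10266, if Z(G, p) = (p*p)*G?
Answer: 936080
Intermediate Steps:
Z(G, p) = G*p² (Z(G, p) = p²*G = G*p²)
(2553 + Z(W, 90 - 7)) - 10266 = (2553 + 137*(90 - 7)²) - 10266 = (2553 + 137*83²) - 10266 = (2553 + 137*6889) - 10266 = (2553 + 943793) - 10266 = 946346 - 10266 = 936080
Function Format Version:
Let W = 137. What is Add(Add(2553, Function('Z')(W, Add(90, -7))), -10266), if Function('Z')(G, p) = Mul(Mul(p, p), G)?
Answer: 936080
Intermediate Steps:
Function('Z')(G, p) = Mul(G, Pow(p, 2)) (Function('Z')(G, p) = Mul(Pow(p, 2), G) = Mul(G, Pow(p, 2)))
Add(Add(2553, Function('Z')(W, Add(90, -7))), -10266) = Add(Add(2553, Mul(137, Pow(Add(90, -7), 2))), -10266) = Add(Add(2553, Mul(137, Pow(83, 2))), -10266) = Add(Add(2553, Mul(137, 6889)), -10266) = Add(Add(2553, 943793), -10266) = Add(946346, -10266) = 936080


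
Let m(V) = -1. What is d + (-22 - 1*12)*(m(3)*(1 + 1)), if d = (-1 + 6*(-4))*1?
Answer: 43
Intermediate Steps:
d = -25 (d = (-1 - 24)*1 = -25*1 = -25)
d + (-22 - 1*12)*(m(3)*(1 + 1)) = -25 + (-22 - 1*12)*(-(1 + 1)) = -25 + (-22 - 12)*(-1*2) = -25 - 34*(-2) = -25 + 68 = 43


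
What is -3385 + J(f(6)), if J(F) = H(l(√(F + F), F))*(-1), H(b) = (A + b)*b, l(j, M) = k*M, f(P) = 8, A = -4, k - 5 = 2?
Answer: -6297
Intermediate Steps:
k = 7 (k = 5 + 2 = 7)
l(j, M) = 7*M
H(b) = b*(-4 + b) (H(b) = (-4 + b)*b = b*(-4 + b))
J(F) = -7*F*(-4 + 7*F) (J(F) = ((7*F)*(-4 + 7*F))*(-1) = (7*F*(-4 + 7*F))*(-1) = -7*F*(-4 + 7*F))
-3385 + J(f(6)) = -3385 + 7*8*(4 - 7*8) = -3385 + 7*8*(4 - 56) = -3385 + 7*8*(-52) = -3385 - 2912 = -6297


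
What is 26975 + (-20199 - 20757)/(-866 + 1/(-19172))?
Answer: 448649865607/16602953 ≈ 27022.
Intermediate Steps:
26975 + (-20199 - 20757)/(-866 + 1/(-19172)) = 26975 - 40956/(-866 - 1/19172) = 26975 - 40956/(-16602953/19172) = 26975 - 40956*(-19172/16602953) = 26975 + 785208432/16602953 = 448649865607/16602953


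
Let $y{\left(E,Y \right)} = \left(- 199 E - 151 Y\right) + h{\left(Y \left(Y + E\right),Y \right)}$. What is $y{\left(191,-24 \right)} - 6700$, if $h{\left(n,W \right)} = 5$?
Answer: $-41080$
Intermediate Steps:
$y{\left(E,Y \right)} = 5 - 199 E - 151 Y$ ($y{\left(E,Y \right)} = \left(- 199 E - 151 Y\right) + 5 = 5 - 199 E - 151 Y$)
$y{\left(191,-24 \right)} - 6700 = \left(5 - 38009 - -3624\right) - 6700 = \left(5 - 38009 + 3624\right) - 6700 = -34380 - 6700 = -41080$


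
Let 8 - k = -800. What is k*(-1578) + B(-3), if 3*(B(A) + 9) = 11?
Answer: -3825088/3 ≈ -1.2750e+6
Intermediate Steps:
B(A) = -16/3 (B(A) = -9 + (⅓)*11 = -9 + 11/3 = -16/3)
k = 808 (k = 8 - 1*(-800) = 8 + 800 = 808)
k*(-1578) + B(-3) = 808*(-1578) - 16/3 = -1275024 - 16/3 = -3825088/3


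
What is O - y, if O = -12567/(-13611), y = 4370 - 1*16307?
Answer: 54162358/4537 ≈ 11938.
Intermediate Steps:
y = -11937 (y = 4370 - 16307 = -11937)
O = 4189/4537 (O = -12567*(-1/13611) = 4189/4537 ≈ 0.92330)
O - y = 4189/4537 - 1*(-11937) = 4189/4537 + 11937 = 54162358/4537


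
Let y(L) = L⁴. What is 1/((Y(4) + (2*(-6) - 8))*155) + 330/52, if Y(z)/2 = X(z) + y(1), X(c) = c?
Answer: 63931/10075 ≈ 6.3455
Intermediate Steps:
Y(z) = 2 + 2*z (Y(z) = 2*(z + 1⁴) = 2*(z + 1) = 2*(1 + z) = 2 + 2*z)
1/((Y(4) + (2*(-6) - 8))*155) + 330/52 = 1/(((2 + 2*4) + (2*(-6) - 8))*155) + 330/52 = (1/155)/((2 + 8) + (-12 - 8)) + 330*(1/52) = (1/155)/(10 - 20) + 165/26 = (1/155)/(-10) + 165/26 = -⅒*1/155 + 165/26 = -1/1550 + 165/26 = 63931/10075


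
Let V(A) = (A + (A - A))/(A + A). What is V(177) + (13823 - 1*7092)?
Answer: 13463/2 ≈ 6731.5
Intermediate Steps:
V(A) = ½ (V(A) = (A + 0)/((2*A)) = A*(1/(2*A)) = ½)
V(177) + (13823 - 1*7092) = ½ + (13823 - 1*7092) = ½ + (13823 - 7092) = ½ + 6731 = 13463/2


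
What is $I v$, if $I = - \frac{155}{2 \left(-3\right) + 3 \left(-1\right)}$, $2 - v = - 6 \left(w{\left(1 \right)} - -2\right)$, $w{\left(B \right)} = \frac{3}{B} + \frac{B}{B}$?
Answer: $\frac{5890}{9} \approx 654.44$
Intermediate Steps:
$w{\left(B \right)} = 1 + \frac{3}{B}$ ($w{\left(B \right)} = \frac{3}{B} + 1 = 1 + \frac{3}{B}$)
$v = 38$ ($v = 2 - - 6 \left(\frac{3 + 1}{1} - -2\right) = 2 - - 6 \left(1 \cdot 4 + 2\right) = 2 - - 6 \left(4 + 2\right) = 2 - \left(-6\right) 6 = 2 - -36 = 2 + 36 = 38$)
$I = \frac{155}{9}$ ($I = - \frac{155}{-6 - 3} = - \frac{155}{-9} = \left(-155\right) \left(- \frac{1}{9}\right) = \frac{155}{9} \approx 17.222$)
$I v = \frac{155}{9} \cdot 38 = \frac{5890}{9}$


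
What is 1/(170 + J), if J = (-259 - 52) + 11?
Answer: -1/130 ≈ -0.0076923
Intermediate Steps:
J = -300 (J = -311 + 11 = -300)
1/(170 + J) = 1/(170 - 300) = 1/(-130) = -1/130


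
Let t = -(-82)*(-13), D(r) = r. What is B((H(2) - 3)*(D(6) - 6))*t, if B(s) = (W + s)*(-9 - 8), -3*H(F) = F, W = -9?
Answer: -163098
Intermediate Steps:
H(F) = -F/3
B(s) = 153 - 17*s (B(s) = (-9 + s)*(-9 - 8) = (-9 + s)*(-17) = 153 - 17*s)
t = -1066 (t = -1*1066 = -1066)
B((H(2) - 3)*(D(6) - 6))*t = (153 - 17*(-⅓*2 - 3)*(6 - 6))*(-1066) = (153 - 17*(-⅔ - 3)*0)*(-1066) = (153 - (-187)*0/3)*(-1066) = (153 - 17*0)*(-1066) = (153 + 0)*(-1066) = 153*(-1066) = -163098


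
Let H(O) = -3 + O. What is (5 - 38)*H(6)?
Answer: -99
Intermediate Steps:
(5 - 38)*H(6) = (5 - 38)*(-3 + 6) = -33*3 = -99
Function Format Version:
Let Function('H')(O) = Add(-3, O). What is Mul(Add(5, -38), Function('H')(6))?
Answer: -99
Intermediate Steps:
Mul(Add(5, -38), Function('H')(6)) = Mul(Add(5, -38), Add(-3, 6)) = Mul(-33, 3) = -99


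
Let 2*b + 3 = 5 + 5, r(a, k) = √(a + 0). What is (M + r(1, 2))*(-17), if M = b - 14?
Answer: 323/2 ≈ 161.50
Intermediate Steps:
r(a, k) = √a
b = 7/2 (b = -3/2 + (5 + 5)/2 = -3/2 + (½)*10 = -3/2 + 5 = 7/2 ≈ 3.5000)
M = -21/2 (M = 7/2 - 14 = -21/2 ≈ -10.500)
(M + r(1, 2))*(-17) = (-21/2 + √1)*(-17) = (-21/2 + 1)*(-17) = -19/2*(-17) = 323/2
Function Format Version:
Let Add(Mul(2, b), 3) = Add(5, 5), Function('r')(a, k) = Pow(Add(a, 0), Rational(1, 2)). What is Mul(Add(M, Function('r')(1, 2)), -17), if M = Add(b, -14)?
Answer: Rational(323, 2) ≈ 161.50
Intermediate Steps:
Function('r')(a, k) = Pow(a, Rational(1, 2))
b = Rational(7, 2) (b = Add(Rational(-3, 2), Mul(Rational(1, 2), Add(5, 5))) = Add(Rational(-3, 2), Mul(Rational(1, 2), 10)) = Add(Rational(-3, 2), 5) = Rational(7, 2) ≈ 3.5000)
M = Rational(-21, 2) (M = Add(Rational(7, 2), -14) = Rational(-21, 2) ≈ -10.500)
Mul(Add(M, Function('r')(1, 2)), -17) = Mul(Add(Rational(-21, 2), Pow(1, Rational(1, 2))), -17) = Mul(Add(Rational(-21, 2), 1), -17) = Mul(Rational(-19, 2), -17) = Rational(323, 2)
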